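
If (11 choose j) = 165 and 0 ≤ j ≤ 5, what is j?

3

C(11,j) increases on 0 ≤ j ≤ 5. C(11,2) = 55 and C(11,3) = 165, so j = 3.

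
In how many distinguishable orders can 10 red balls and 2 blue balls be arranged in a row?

66

Choose positions for the red balls: C(12,10) = 66.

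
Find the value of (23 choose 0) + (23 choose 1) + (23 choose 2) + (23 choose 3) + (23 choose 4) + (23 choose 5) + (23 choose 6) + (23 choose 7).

390656

1 + 23 + 253 + 1771 + 8855 + 33649 + 100947 + 245157 = 390656.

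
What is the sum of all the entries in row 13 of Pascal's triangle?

Setting x = 1 in (1+x)^13 gives Σ C(13,k) = 2^13 = 8192.

8192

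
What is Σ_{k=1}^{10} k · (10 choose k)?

Differentiating (1+x)^10 and setting x=1: Σ k·C(10,k) = 10·2^9 = 5120.

5120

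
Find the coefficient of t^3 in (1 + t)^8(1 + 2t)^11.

3752

Coefficient of t^3 = Σ_{j} C(8,j)·1^j·C(11,3-j)·2^(3-j) for j from 0 to 3.
= 1320 + 1760 + 616 + 56 = 3752.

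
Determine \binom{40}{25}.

40225345056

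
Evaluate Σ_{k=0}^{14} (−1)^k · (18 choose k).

680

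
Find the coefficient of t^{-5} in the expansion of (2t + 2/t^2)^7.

General term: C(7,j)·(2t)^j·(2/t^2)^(7-j), with t-exponent 1j − 2(7−j) = 3j − 14.
Set 3j − 14 = -5: j = 3.
C(7,3) = 35; 2^3 = 8; 2^4 = 16.
Coefficient = 35 · 8 · 16 = 4480.

4480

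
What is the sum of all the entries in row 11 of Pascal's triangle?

2048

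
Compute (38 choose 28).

472733756

C(38,28) = C(38,10) by symmetry.
C(38,10) = (38·37·36·35·34·33·32·31·30·29) / 10! = 1715456253772800 / 3628800 = 472733756.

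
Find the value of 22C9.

C(22,9) = (22·21·20·19·18·17·16·15·14) / 9! = 180503769600 / 362880 = 497420.

497420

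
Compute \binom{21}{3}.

C(21,3) = (21·20·19) / 3! = 7980 / 6 = 1330.

1330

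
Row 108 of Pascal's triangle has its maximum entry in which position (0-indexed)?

54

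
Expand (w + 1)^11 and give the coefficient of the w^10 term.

11

The general term is C(11,j)·(w)^j·(1)^(11-j); the w^10 term has j = 10.
C(11,10) = 11.
Coefficient = C(11,10) = 11.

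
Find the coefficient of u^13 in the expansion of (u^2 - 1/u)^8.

General term: C(8,j)·(u^2)^j·(-1/u)^(8-j), with u-exponent 2j − 1(8−j) = 3j − 8.
Set 3j − 8 = 13: j = 7.
C(8,7) = 8; 1^7 = 1; (-1)^1 = -1.
Coefficient = 8 · 1 · (-1) = -8.

-8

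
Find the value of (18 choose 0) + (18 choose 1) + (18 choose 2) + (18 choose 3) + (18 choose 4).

4048

1 + 18 + 153 + 816 + 3060 = 4048.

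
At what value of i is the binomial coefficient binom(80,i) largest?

40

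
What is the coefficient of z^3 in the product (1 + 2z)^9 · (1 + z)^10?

3042

Coefficient of z^3 = Σ_{j} C(9,j)·2^j·C(10,3-j)·1^(3-j) for j from 0 to 3.
= 120 + 810 + 1440 + 672 = 3042.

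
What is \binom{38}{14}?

9669554100

C(38,14) = (38·37·36·35·34·33·32·31·30·29·28·27·26·25) / 14! = 842975203103953920000 / 87178291200 = 9669554100.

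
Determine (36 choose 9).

94143280

C(36,9) = (36·35·34·33·32·31·30·29·28) / 9! = 34162713446400 / 362880 = 94143280.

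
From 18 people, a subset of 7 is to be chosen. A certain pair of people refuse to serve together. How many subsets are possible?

All 7-subsets: C(18,7) = 31824. Those containing both fixed elements: C(16,5) = 4368.
31824 − 4368 = 27456.

27456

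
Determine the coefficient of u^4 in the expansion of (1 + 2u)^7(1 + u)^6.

Coefficient of u^4 = Σ_{j} C(7,j)·2^j·C(6,4-j)·1^(4-j) for j from 0 to 4.
= 15 + 280 + 1260 + 1680 + 560 = 3795.

3795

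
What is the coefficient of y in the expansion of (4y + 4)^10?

10485760

The general term is C(10,j)·(4y)^j·(4)^(10-j); the y^1 term has j = 1.
C(10,1) = 10.
Coefficient = C(10,1) · 4^1 · 4^9 = 10 · 4 · 262144 = 10485760.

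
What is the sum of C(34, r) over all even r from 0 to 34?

8589934592

Even-r terms of row 34 sum to 2^33 = 8589934592.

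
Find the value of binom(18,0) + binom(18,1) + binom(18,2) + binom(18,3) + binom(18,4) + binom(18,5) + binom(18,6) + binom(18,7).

63004

1 + 18 + 153 + 816 + 3060 + 8568 + 18564 + 31824 = 63004.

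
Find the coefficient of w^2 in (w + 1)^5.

10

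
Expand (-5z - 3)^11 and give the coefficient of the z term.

The general term is C(11,j)·(-5z)^j·(-3)^(11-j); the z^1 term has j = 1.
C(11,1) = 11.
Coefficient = C(11,1) · (-5)^1 · (-3)^10 = 11 · (-5) · 59049 = -3247695.

-3247695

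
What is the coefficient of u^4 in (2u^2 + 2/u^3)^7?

2688

General term: C(7,j)·(2u^2)^j·(2/u^3)^(7-j), with u-exponent 2j − 3(7−j) = 5j − 21.
Set 5j − 21 = 4: j = 5.
C(7,5) = 21; 2^5 = 32; 2^2 = 4.
Coefficient = 21 · 32 · 4 = 2688.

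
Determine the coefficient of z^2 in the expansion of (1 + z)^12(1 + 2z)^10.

Coefficient of z^2 = Σ_{j} C(12,j)·1^j·C(10,2-j)·2^(2-j) for j from 0 to 2.
= 180 + 240 + 66 = 486.

486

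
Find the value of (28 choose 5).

C(28,5) = (28·27·26·25·24) / 5! = 11793600 / 120 = 98280.

98280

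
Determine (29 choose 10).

C(29,10) = (29·28·27·26·25·24·23·22·21·20) / 10! = 72684900288000 / 3628800 = 20030010.

20030010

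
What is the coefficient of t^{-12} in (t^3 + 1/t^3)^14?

2002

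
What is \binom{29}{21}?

4292145

C(29,21) = C(29,8) by symmetry.
C(29,8) = (29·28·27·26·25·24·23·22) / 8! = 173059286400 / 40320 = 4292145.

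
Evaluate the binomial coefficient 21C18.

1330

C(21,18) = C(21,3) by symmetry.
C(21,3) = (21·20·19) / 3! = 7980 / 6 = 1330.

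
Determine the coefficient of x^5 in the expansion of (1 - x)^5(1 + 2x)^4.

Coefficient of x^5 = Σ_{j} C(5,j)·(-1)^j·C(4,5-j)·2^(5-j) for j from 1 to 5.
= (-80) + 320 + (-240) + 40 + (-1) = 39.

39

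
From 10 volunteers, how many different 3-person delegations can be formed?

120

This is C(10,3) = 120.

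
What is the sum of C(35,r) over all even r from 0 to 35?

Half of (1+1)^35 + (1−1)^35 gives the even-index sum: 2^34 = 17179869184.

17179869184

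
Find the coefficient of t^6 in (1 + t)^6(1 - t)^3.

8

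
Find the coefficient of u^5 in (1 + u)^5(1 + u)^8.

(1 + u)^5(1 + u)^8 = (1 + u)^13, so the coefficient of u^5 is C(13,5)·1^5 = 1287·1 = 1287.

1287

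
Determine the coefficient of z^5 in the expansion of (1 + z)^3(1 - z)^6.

-6

Coefficient of z^5 = Σ_{j} C(3,j)·1^j·C(6,5-j)·(-1)^(5-j) for j from 0 to 3.
= (-6) + 45 + (-60) + 15 = -6.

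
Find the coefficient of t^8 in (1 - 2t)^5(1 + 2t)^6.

1280

Coefficient of t^8 = Σ_{j} C(5,j)·(-2)^j·C(6,8-j)·2^(8-j) for j from 2 to 5.
= 2560 + (-15360) + 19200 + (-5120) = 1280.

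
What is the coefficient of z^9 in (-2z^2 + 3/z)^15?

General term: C(15,j)·(-2z^2)^j·(3/z)^(15-j), with z-exponent 2j − 1(15−j) = 3j − 15.
Set 3j − 15 = 9: j = 8.
C(15,8) = 6435; (-2)^8 = 256; 3^7 = 2187.
Coefficient = 6435 · 256 · 2187 = 3602776320.

3602776320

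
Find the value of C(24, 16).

735471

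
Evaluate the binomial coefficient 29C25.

C(29,25) = C(29,4) by symmetry.
C(29,4) = (29·28·27·26) / 4! = 570024 / 24 = 23751.

23751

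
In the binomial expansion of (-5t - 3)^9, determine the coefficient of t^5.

-31893750

The general term is C(9,j)·(-5t)^j·(-3)^(9-j); the t^5 term has j = 5.
C(9,5) = 126.
Coefficient = C(9,5) · (-5)^5 · (-3)^4 = 126 · (-3125) · 81 = -31893750.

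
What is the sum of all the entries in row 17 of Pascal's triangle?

Setting x = 1 in (1+x)^17 gives Σ C(17,k) = 2^17 = 131072.

131072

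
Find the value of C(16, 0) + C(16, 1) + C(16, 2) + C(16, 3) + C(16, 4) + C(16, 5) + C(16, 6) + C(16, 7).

1 + 16 + 120 + 560 + 1820 + 4368 + 8008 + 11440 = 26333.

26333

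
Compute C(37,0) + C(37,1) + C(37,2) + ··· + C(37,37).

137438953472

Setting x = 1 in (1+x)^37 gives Σ C(37,r) = 2^37 = 137438953472.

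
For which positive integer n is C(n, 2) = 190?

n(n−1)/2 = 190 ⇒ n(n−1) = 380. Since 20·19 = 380, n = 20.

20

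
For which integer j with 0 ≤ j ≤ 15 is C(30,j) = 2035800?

7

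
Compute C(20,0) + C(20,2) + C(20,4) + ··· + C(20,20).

Even-i terms of row 20 sum to 2^19 = 524288.

524288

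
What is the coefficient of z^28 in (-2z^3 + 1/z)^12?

General term: C(12,j)·(-2z^3)^j·(1/z)^(12-j), with z-exponent 3j − 1(12−j) = 4j − 12.
Set 4j − 12 = 28: j = 10.
C(12,10) = 66; (-2)^10 = 1024; 1^2 = 1.
Coefficient = 66 · 1024 · 1 = 67584.

67584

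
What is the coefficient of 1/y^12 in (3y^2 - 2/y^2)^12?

-3041280

General term: C(12,j)·(3y^2)^j·(-2/y^2)^(12-j), with y-exponent 2j − 2(12−j) = 4j − 24.
Set 4j − 24 = -12: j = 3.
C(12,3) = 220; 3^3 = 27; (-2)^9 = -512.
Coefficient = 220 · 27 · (-512) = -3041280.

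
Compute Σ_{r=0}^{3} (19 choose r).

1 + 19 + 171 + 969 = 1160.

1160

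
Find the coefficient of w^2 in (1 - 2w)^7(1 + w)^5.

24

Coefficient of w^2 = Σ_{j} C(7,j)·(-2)^j·C(5,2-j)·1^(2-j) for j from 0 to 2.
= 10 + (-70) + 84 = 24.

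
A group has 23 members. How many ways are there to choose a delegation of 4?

8855

This is C(23,4) = 8855.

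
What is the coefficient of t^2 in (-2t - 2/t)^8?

14336

General term: C(8,j)·(-2t)^j·(-2/t)^(8-j), with t-exponent 1j − 1(8−j) = 2j − 8.
Set 2j − 8 = 2: j = 5.
C(8,5) = 56; (-2)^5 = -32; (-2)^3 = -8.
Coefficient = 56 · (-32) · (-8) = 14336.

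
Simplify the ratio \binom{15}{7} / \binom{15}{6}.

9/7

C(n,k+1)/C(n,k) = (n−k)/(k+1) = (15−6)/(6+1) = 9/7.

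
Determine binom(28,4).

C(28,4) = (28·27·26·25) / 4! = 491400 / 24 = 20475.

20475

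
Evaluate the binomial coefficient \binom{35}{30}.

324632

C(35,30) = C(35,5) by symmetry.
C(35,5) = (35·34·33·32·31) / 5! = 38955840 / 120 = 324632.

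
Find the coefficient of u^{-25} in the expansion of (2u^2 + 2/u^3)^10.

General term: C(10,j)·(2u^2)^j·(2/u^3)^(10-j), with u-exponent 2j − 3(10−j) = 5j − 30.
Set 5j − 30 = -25: j = 1.
C(10,1) = 10; 2^1 = 2; 2^9 = 512.
Coefficient = 10 · 2 · 512 = 10240.

10240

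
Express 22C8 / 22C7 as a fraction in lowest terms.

15/8

C(n,k+1)/C(n,k) = (n−k)/(k+1) = (22−7)/(7+1) = 15/8.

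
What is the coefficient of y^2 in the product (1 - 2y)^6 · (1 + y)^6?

3

Coefficient of y^2 = Σ_{j} C(6,j)·(-2)^j·C(6,2-j)·1^(2-j) for j from 0 to 2.
= 15 + (-72) + 60 = 3.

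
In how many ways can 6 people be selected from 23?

This is C(23,6) = 100947.

100947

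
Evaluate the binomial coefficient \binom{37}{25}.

1852482996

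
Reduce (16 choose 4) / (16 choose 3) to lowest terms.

C(n,k+1)/C(n,k) = (n−k)/(k+1) = (16−3)/(3+1) = 13/4.

13/4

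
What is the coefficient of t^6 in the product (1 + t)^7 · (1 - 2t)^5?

Coefficient of t^6 = Σ_{j} C(7,j)·1^j·C(5,6-j)·(-2)^(6-j) for j from 1 to 6.
= (-224) + 1680 + (-2800) + 1400 + (-210) + 7 = -147.

-147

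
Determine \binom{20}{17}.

1140

C(20,17) = C(20,3) by symmetry.
C(20,3) = (20·19·18) / 3! = 6840 / 6 = 1140.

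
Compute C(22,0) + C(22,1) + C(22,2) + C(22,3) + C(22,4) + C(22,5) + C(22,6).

110056

1 + 22 + 231 + 1540 + 7315 + 26334 + 74613 = 110056.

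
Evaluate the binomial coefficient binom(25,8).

1081575

C(25,8) = (25·24·23·22·21·20·19·18) / 8! = 43609104000 / 40320 = 1081575.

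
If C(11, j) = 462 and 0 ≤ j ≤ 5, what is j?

5

C(11,j) increases on 0 ≤ j ≤ 5. C(11,4) = 330 and C(11,5) = 462, so j = 5.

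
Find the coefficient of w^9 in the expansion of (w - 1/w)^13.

General term: C(13,j)·(w)^j·(-1/w)^(13-j), with w-exponent 1j − 1(13−j) = 2j − 13.
Set 2j − 13 = 9: j = 11.
C(13,11) = 78; 1^11 = 1; (-1)^2 = 1.
Coefficient = 78 · 1 · 1 = 78.

78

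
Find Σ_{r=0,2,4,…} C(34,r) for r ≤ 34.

8589934592

Half of (1+1)^34 + (1−1)^34 gives the even-index sum: 2^33 = 8589934592.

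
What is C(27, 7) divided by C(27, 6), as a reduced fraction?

3

C(n,k+1)/C(n,k) = (n−k)/(k+1) = (27−6)/(6+1) = 21/7 = 3.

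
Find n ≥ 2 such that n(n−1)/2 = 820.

41

n(n−1)/2 = 820 ⇒ n(n−1) = 1640. Since 41·40 = 1640, n = 41.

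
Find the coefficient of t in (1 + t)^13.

The general term is C(13,j)·(1)^j·(t)^(13-j); the t^1 term has j = 12.
C(13,12) = 13.
Coefficient = C(13,12) = 13.

13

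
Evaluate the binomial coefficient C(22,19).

1540

C(22,19) = C(22,3) by symmetry.
C(22,3) = (22·21·20) / 3! = 9240 / 6 = 1540.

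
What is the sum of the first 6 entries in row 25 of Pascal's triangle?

1 + 25 + 300 + 2300 + 12650 + 53130 = 68406.

68406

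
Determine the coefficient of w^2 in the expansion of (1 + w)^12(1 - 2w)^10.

Coefficient of w^2 = Σ_{j} C(12,j)·1^j·C(10,2-j)·(-2)^(2-j) for j from 0 to 2.
= 180 + (-240) + 66 = 6.

6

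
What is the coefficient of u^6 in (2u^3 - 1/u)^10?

3360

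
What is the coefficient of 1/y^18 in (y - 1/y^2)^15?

General term: C(15,j)·(y)^j·(-1/y^2)^(15-j), with y-exponent 1j − 2(15−j) = 3j − 30.
Set 3j − 30 = -18: j = 4.
C(15,4) = 1365; 1^4 = 1; (-1)^11 = -1.
Coefficient = 1365 · 1 · (-1) = -1365.

-1365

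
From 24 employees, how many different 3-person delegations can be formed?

2024

This is C(24,3) = 2024.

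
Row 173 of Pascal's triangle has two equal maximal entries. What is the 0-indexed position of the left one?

For odd n = 173, C(173,r) peaks at r = (n−1)/2 and (n+1)/2; the lower is 86.

86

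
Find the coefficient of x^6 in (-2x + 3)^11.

The general term is C(11,j)·(-2x)^j·(3)^(11-j); the x^6 term has j = 6.
C(11,6) = 462.
Coefficient = C(11,6) · (-2)^6 · 3^5 = 462 · 64 · 243 = 7185024.

7185024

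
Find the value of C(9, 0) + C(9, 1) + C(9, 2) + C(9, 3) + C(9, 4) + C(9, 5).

382

1 + 9 + 36 + 84 + 126 + 126 = 382.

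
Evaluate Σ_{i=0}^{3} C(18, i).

988

1 + 18 + 153 + 816 = 988.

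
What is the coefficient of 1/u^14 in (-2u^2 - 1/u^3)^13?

General term: C(13,j)·(-2u^2)^j·(-1/u^3)^(13-j), with u-exponent 2j − 3(13−j) = 5j − 39.
Set 5j − 39 = -14: j = 5.
C(13,5) = 1287; (-2)^5 = -32; (-1)^8 = 1.
Coefficient = 1287 · (-32) · 1 = -41184.

-41184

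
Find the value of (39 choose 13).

8122425444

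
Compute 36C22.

C(36,22) = C(36,14) by symmetry.
C(36,14) = (36·35·34·33·32·31·30·29·28·27·26·25·24·23) / 14! = 330954702783344640000 / 87178291200 = 3796297200.

3796297200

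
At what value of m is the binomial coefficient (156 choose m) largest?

78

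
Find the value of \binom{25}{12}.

5200300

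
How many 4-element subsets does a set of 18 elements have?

3060

C(18,4) = (18·17·16·15) / 4! = 73440 / 24 = 3060.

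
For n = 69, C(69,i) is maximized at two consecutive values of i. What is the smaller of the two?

For odd n = 69, C(69,i) peaks at i = (n−1)/2 and (n+1)/2; the smaller is 34.

34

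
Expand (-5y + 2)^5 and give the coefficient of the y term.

-400

The general term is C(5,j)·(-5y)^j·(2)^(5-j); the y^1 term has j = 1.
C(5,1) = 5.
Coefficient = C(5,1) · (-5)^1 · 2^4 = 5 · (-5) · 16 = -400.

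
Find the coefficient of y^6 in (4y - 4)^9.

The general term is C(9,j)·(4y)^j·(-4)^(9-j); the y^6 term has j = 6.
C(9,6) = 84.
Coefficient = C(9,6) · 4^6 · (-4)^3 = 84 · 4096 · (-64) = -22020096.

-22020096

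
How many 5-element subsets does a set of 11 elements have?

C(11,5) = (11·10·9·8·7) / 5! = 55440 / 120 = 462.

462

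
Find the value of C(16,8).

12870

C(16,8) = (16·15·14·13·12·11·10·9) / 8! = 518918400 / 40320 = 12870.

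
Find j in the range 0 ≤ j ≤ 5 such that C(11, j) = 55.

C(11,j) increases on 0 ≤ j ≤ 5. C(11,1) = 11 and C(11,2) = 55, so j = 2.

2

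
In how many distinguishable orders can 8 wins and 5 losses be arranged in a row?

1287

Choose positions for the wins: C(13,8) = 1287.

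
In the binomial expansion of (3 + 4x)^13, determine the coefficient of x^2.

221079456

The general term is C(13,j)·(3)^j·(4x)^(13-j); the x^2 term has j = 11.
C(13,11) = 78.
Coefficient = C(13,11) · 3^11 · 4^2 = 78 · 177147 · 16 = 221079456.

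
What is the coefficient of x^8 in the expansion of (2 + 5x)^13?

16087500000

The general term is C(13,j)·(2)^j·(5x)^(13-j); the x^8 term has j = 5.
C(13,5) = 1287.
Coefficient = C(13,5) · 2^5 · 5^8 = 1287 · 32 · 390625 = 16087500000.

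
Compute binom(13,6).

C(13,6) = (13·12·11·10·9·8) / 6! = 1235520 / 720 = 1716.

1716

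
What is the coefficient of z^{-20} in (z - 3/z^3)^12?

General term: C(12,j)·(z)^j·(-3/z^3)^(12-j), with z-exponent 1j − 3(12−j) = 4j − 36.
Set 4j − 36 = -20: j = 4.
C(12,4) = 495; 1^4 = 1; (-3)^8 = 6561.
Coefficient = 495 · 1 · 6561 = 3247695.

3247695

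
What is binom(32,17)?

C(32,17) = C(32,15) by symmetry.
C(32,15) = (32·31·30·29·28·27·26·25·24·23·22·21·20·19·18) / 15! = 739781100339240960000 / 1307674368000 = 565722720.

565722720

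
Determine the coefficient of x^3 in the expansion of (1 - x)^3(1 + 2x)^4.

-17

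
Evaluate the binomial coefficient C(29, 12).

C(29,12) = (29·28·27·26·25·24·23·22·21·20·19·18) / 12! = 24858235898496000 / 479001600 = 51895935.

51895935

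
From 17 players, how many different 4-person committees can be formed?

This is C(17,4) = 2380.

2380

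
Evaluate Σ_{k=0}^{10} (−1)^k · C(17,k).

8008

The partial alternating sum Σ_{k=0}^{10} (−1)^k C(17,k) = (−1)^10 C(16,10) = 8008.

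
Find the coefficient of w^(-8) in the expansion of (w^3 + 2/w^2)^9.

4608

General term: C(9,j)·(w^3)^j·(2/w^2)^(9-j), with w-exponent 3j − 2(9−j) = 5j − 18.
Set 5j − 18 = -8: j = 2.
C(9,2) = 36; 1^2 = 1; 2^7 = 128.
Coefficient = 36 · 1 · 128 = 4608.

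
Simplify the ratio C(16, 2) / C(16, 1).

15/2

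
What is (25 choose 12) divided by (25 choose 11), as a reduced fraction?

C(n,k+1)/C(n,k) = (n−k)/(k+1) = (25−11)/(11+1) = 14/12 = 7/6.

7/6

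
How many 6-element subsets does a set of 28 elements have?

C(28,6) = (28·27·26·25·24·23) / 6! = 271252800 / 720 = 376740.

376740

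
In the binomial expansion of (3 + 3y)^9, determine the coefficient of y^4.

2480058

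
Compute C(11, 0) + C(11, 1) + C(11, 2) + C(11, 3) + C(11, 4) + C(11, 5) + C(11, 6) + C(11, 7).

1816

1 + 11 + 55 + 165 + 330 + 462 + 462 + 330 = 1816.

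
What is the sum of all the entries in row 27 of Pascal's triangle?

The entries of row 27 sum to 2^27 = 134217728.

134217728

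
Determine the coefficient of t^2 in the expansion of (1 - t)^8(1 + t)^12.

-2

Coefficient of t^2 = Σ_{j} C(8,j)·(-1)^j·C(12,2-j)·1^(2-j) for j from 0 to 2.
= 66 + (-96) + 28 = -2.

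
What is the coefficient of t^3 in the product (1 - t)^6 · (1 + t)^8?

-12

Coefficient of t^3 = Σ_{j} C(6,j)·(-1)^j·C(8,3-j)·1^(3-j) for j from 0 to 3.
= 56 + (-168) + 120 + (-20) = -12.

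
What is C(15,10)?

3003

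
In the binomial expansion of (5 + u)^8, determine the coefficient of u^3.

The general term is C(8,j)·(5)^j·(u)^(8-j); the u^3 term has j = 5.
C(8,5) = 56.
Coefficient = C(8,5) · 5^5 = 56 · 3125 = 175000.

175000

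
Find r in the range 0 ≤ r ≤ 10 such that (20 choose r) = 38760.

C(20,r) increases on 0 ≤ r ≤ 10. C(20,5) = 15504 and C(20,6) = 38760, so r = 6.

6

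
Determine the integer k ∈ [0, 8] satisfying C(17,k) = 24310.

C(17,k) increases on 0 ≤ k ≤ 8. C(17,7) = 19448 and C(17,8) = 24310, so k = 8.

8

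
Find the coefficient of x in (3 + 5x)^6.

The general term is C(6,j)·(3)^j·(5x)^(6-j); the x^1 term has j = 5.
C(6,5) = 6.
Coefficient = C(6,5) · 3^5 · 5^1 = 6 · 243 · 5 = 7290.

7290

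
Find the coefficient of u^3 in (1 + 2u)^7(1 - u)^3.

69

Coefficient of u^3 = Σ_{j} C(7,j)·2^j·C(3,3-j)·(-1)^(3-j) for j from 0 to 3.
= (-1) + 42 + (-252) + 280 = 69.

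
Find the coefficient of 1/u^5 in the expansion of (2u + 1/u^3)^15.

3075072

General term: C(15,j)·(2u)^j·(1/u^3)^(15-j), with u-exponent 1j − 3(15−j) = 4j − 45.
Set 4j − 45 = -5: j = 10.
C(15,10) = 3003; 2^10 = 1024; 1^5 = 1.
Coefficient = 3003 · 1024 · 1 = 3075072.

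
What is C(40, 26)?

C(40,26) = C(40,14) by symmetry.
C(40,14) = (40·39·38·37·36·35·34·33·32·31·30·29·28·27) / 14! = 2023140487449489408000 / 87178291200 = 23206929840.

23206929840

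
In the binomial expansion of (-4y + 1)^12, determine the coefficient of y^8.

32440320

The general term is C(12,j)·(-4y)^j·(1)^(12-j); the y^8 term has j = 8.
C(12,8) = 495.
Coefficient = C(12,8) · (-4)^8 = 495 · 65536 = 32440320.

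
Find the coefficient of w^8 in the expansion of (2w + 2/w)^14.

5963776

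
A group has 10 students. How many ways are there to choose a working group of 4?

This is C(10,4) = 210.

210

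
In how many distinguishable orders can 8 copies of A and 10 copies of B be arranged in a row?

Choose positions for the A's: C(18,8) = 43758.

43758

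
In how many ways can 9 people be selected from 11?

55

This is C(11,9) = 55.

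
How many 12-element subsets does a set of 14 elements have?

91

C(14,12) = C(14,2) by symmetry.
C(14,2) = (14·13) / 2! = 182 / 2 = 91.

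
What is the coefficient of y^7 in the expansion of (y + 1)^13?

1716

The general term is C(13,j)·(y)^j·(1)^(13-j); the y^7 term has j = 7.
C(13,7) = 1716.
Coefficient = C(13,7) = 1716.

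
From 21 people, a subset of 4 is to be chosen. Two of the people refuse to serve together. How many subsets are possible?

All 4-subsets: C(21,4) = 5985. Those containing both fixed elements: C(19,2) = 171.
5985 − 171 = 5814.

5814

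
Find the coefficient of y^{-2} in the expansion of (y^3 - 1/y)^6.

-6

General term: C(6,j)·(y^3)^j·(-1/y)^(6-j), with y-exponent 3j − 1(6−j) = 4j − 6.
Set 4j − 6 = -2: j = 1.
C(6,1) = 6; 1^1 = 1; (-1)^5 = -1.
Coefficient = 6 · 1 · (-1) = -6.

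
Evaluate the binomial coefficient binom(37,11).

854992152

C(37,11) = (37·36·35·34·33·32·31·30·29·28·27) / 11! = 34128550732953600 / 39916800 = 854992152.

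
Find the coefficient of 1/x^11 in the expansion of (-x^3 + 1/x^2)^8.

General term: C(8,j)·(-x^3)^j·(1/x^2)^(8-j), with x-exponent 3j − 2(8−j) = 5j − 16.
Set 5j − 16 = -11: j = 1.
C(8,1) = 8; (-1)^1 = -1; 1^7 = 1.
Coefficient = 8 · (-1) · 1 = -8.

-8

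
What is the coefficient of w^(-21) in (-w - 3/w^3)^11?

General term: C(11,j)·(-w)^j·(-3/w^3)^(11-j), with w-exponent 1j − 3(11−j) = 4j − 33.
Set 4j − 33 = -21: j = 3.
C(11,3) = 165; (-1)^3 = -1; (-3)^8 = 6561.
Coefficient = 165 · (-1) · 6561 = -1082565.

-1082565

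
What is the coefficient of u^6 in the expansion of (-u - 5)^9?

-10500

The general term is C(9,j)·(-u)^j·(-5)^(9-j); the u^6 term has j = 6.
C(9,6) = 84.
Coefficient = C(9,6) · (-5)^3 = 84 · (-125) = -10500.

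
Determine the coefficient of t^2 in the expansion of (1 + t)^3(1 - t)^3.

Coefficient of t^2 = Σ_{j} C(3,j)·1^j·C(3,2-j)·(-1)^(2-j) for j from 0 to 2.
= 3 + (-9) + 3 = -3.

-3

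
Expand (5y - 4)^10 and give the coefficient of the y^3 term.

The general term is C(10,j)·(5y)^j·(-4)^(10-j); the y^3 term has j = 3.
C(10,3) = 120.
Coefficient = C(10,3) · 5^3 · (-4)^7 = 120 · 125 · (-16384) = -245760000.

-245760000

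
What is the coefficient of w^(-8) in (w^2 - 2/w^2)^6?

General term: C(6,j)·(w^2)^j·(-2/w^2)^(6-j), with w-exponent 2j − 2(6−j) = 4j − 12.
Set 4j − 12 = -8: j = 1.
C(6,1) = 6; 1^1 = 1; (-2)^5 = -32.
Coefficient = 6 · 1 · (-32) = -192.

-192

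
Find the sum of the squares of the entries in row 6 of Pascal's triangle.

924

Σ C(6,k)² is the coefficient of x^6 in (1+x)^6(1+x)^6 = (1+x)^12, i.e. C(12,6) = 924.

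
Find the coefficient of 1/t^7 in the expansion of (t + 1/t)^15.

1365

General term: C(15,j)·(t)^j·(1/t)^(15-j), with t-exponent 1j − 1(15−j) = 2j − 15.
Set 2j − 15 = -7: j = 4.
C(15,4) = 1365; 1^4 = 1; 1^11 = 1.
Coefficient = 1365 · 1 · 1 = 1365.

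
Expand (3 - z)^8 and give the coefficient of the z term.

-17496

The general term is C(8,j)·(3)^j·(-z)^(8-j); the z^1 term has j = 7.
C(8,7) = 8.
Coefficient = C(8,7) · 3^7 · (-1)^1 = 8 · 2187 · (-1) = -17496.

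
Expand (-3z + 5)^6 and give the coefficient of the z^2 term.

84375

The general term is C(6,j)·(-3z)^j·(5)^(6-j); the z^2 term has j = 2.
C(6,2) = 15.
Coefficient = C(6,2) · (-3)^2 · 5^4 = 15 · 9 · 625 = 84375.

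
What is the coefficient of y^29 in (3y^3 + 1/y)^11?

649539

General term: C(11,j)·(3y^3)^j·(1/y)^(11-j), with y-exponent 3j − 1(11−j) = 4j − 11.
Set 4j − 11 = 29: j = 10.
C(11,10) = 11; 3^10 = 59049; 1^1 = 1.
Coefficient = 11 · 59049 · 1 = 649539.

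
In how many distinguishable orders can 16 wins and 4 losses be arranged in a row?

4845

Choose positions for the wins: C(20,16) = 4845.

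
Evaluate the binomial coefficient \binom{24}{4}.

C(24,4) = (24·23·22·21) / 4! = 255024 / 24 = 10626.

10626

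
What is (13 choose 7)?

1716

C(13,7) = C(13,6) by symmetry.
C(13,6) = (13·12·11·10·9·8) / 6! = 1235520 / 720 = 1716.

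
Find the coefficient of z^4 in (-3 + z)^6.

The general term is C(6,j)·(-3)^j·(z)^(6-j); the z^4 term has j = 2.
C(6,2) = 15.
Coefficient = C(6,2) · (-3)^2 = 15 · 9 = 135.

135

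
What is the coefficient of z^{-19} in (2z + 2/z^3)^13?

General term: C(13,j)·(2z)^j·(2/z^3)^(13-j), with z-exponent 1j − 3(13−j) = 4j − 39.
Set 4j − 39 = -19: j = 5.
C(13,5) = 1287; 2^5 = 32; 2^8 = 256.
Coefficient = 1287 · 32 · 256 = 10543104.

10543104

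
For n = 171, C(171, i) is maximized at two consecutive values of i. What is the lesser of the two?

85

For odd n = 171, C(171,i) peaks at i = (n−1)/2 and (n+1)/2; the lesser is 85.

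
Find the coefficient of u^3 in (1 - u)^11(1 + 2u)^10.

-85

Coefficient of u^3 = Σ_{j} C(11,j)·(-1)^j·C(10,3-j)·2^(3-j) for j from 0 to 3.
= 960 + (-1980) + 1100 + (-165) = -85.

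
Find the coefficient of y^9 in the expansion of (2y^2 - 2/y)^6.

General term: C(6,j)·(2y^2)^j·(-2/y)^(6-j), with y-exponent 2j − 1(6−j) = 3j − 6.
Set 3j − 6 = 9: j = 5.
C(6,5) = 6; 2^5 = 32; (-2)^1 = -2.
Coefficient = 6 · 32 · (-2) = -384.

-384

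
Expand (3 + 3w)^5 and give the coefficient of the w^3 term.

2430

The general term is C(5,j)·(3)^j·(3w)^(5-j); the w^3 term has j = 2.
C(5,2) = 10.
Coefficient = C(5,2) · 3^2 · 3^3 = 10 · 9 · 27 = 2430.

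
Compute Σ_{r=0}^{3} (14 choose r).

1 + 14 + 91 + 364 = 470.

470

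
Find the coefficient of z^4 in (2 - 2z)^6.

The general term is C(6,j)·(2)^j·(-2z)^(6-j); the z^4 term has j = 2.
C(6,2) = 15.
Coefficient = C(6,2) · 2^2 · (-2)^4 = 15 · 4 · 16 = 960.

960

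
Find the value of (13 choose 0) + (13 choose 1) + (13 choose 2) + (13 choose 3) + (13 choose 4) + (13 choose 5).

1 + 13 + 78 + 286 + 715 + 1287 = 2380.

2380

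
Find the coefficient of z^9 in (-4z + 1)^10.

The general term is C(10,j)·(-4z)^j·(1)^(10-j); the z^9 term has j = 9.
C(10,9) = 10.
Coefficient = C(10,9) · (-4)^9 = 10 · (-262144) = -2621440.

-2621440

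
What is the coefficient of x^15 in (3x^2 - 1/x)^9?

General term: C(9,j)·(3x^2)^j·(-1/x)^(9-j), with x-exponent 2j − 1(9−j) = 3j − 9.
Set 3j − 9 = 15: j = 8.
C(9,8) = 9; 3^8 = 6561; (-1)^1 = -1.
Coefficient = 9 · 6561 · (-1) = -59049.

-59049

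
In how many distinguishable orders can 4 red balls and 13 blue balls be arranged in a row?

Choose positions for the red balls: C(17,4) = 2380.

2380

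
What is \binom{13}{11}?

C(13,11) = C(13,2) by symmetry.
C(13,2) = (13·12) / 2! = 156 / 2 = 78.

78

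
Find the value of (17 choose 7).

C(17,7) = (17·16·15·14·13·12·11) / 7! = 98017920 / 5040 = 19448.

19448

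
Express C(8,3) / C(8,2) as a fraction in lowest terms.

2

C(n,k+1)/C(n,k) = (n−k)/(k+1) = (8−2)/(2+1) = 6/3 = 2.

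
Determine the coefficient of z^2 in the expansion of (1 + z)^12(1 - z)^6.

9

Coefficient of z^2 = Σ_{j} C(12,j)·1^j·C(6,2-j)·(-1)^(2-j) for j from 0 to 2.
= 15 + (-72) + 66 = 9.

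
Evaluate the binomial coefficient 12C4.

C(12,4) = (12·11·10·9) / 4! = 11880 / 24 = 495.

495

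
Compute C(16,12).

C(16,12) = C(16,4) by symmetry.
C(16,4) = (16·15·14·13) / 4! = 43680 / 24 = 1820.

1820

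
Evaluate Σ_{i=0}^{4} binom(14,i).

1471

1 + 14 + 91 + 364 + 1001 = 1471.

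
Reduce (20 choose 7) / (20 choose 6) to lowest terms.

C(n,k+1)/C(n,k) = (n−k)/(k+1) = (20−6)/(6+1) = 14/7 = 2.

2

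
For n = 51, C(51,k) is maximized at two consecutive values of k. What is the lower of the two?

For odd n = 51, C(51,k) peaks at k = (n−1)/2 and (n+1)/2; the lower is 25.

25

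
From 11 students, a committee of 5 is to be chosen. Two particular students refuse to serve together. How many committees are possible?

378

All 5-subsets: C(11,5) = 462. Those containing both fixed elements: C(9,3) = 84.
462 − 84 = 378.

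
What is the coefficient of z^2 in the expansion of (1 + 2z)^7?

84

The general term is C(7,j)·(1)^j·(2z)^(7-j); the z^2 term has j = 5.
C(7,5) = 21.
Coefficient = C(7,5) · 2^2 = 21 · 4 = 84.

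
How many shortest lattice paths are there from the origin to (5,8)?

1287

Each path is a sequence of 13 steps with 5 rights: C(13,5) = 1287.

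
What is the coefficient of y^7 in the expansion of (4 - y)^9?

The general term is C(9,j)·(4)^j·(-y)^(9-j); the y^7 term has j = 2.
C(9,2) = 36.
Coefficient = C(9,2) · 4^2 · (-1)^7 = 36 · 16 · (-1) = -576.

-576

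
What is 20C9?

C(20,9) = (20·19·18·17·16·15·14·13·12) / 9! = 60949324800 / 362880 = 167960.

167960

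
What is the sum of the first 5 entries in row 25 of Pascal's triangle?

1 + 25 + 300 + 2300 + 12650 = 15276.

15276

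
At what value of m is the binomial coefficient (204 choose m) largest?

102

C(204,m) is maximized at m = 204/2 = 102.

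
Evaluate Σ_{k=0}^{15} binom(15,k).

32768

Setting x = 1 in (1+x)^15 gives Σ C(15,k) = 2^15 = 32768.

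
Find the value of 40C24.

62852101650

C(40,24) = C(40,16) by symmetry.
C(40,16) = (40·39·38·37·36·35·34·33·32·31·30·29·28·27·26·25) / 16! = 1315041316842168115200000 / 20922789888000 = 62852101650.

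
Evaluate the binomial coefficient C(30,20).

30045015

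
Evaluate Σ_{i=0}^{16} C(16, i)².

Σ C(16,i)² is the coefficient of x^16 in (1+x)^16(1+x)^16 = (1+x)^32, i.e. C(32,16) = 601080390.

601080390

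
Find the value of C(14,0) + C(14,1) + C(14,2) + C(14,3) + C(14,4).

1 + 14 + 91 + 364 + 1001 = 1471.

1471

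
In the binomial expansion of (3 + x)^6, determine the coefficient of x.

1458

The general term is C(6,j)·(3)^j·(x)^(6-j); the x^1 term has j = 5.
C(6,5) = 6.
Coefficient = C(6,5) · 3^5 = 6 · 243 = 1458.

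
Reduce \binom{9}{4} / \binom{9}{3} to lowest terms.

3/2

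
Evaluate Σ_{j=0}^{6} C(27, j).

397594

1 + 27 + 351 + 2925 + 17550 + 80730 + 296010 = 397594.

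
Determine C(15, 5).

3003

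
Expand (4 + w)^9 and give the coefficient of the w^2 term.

589824

The general term is C(9,j)·(4)^j·(w)^(9-j); the w^2 term has j = 7.
C(9,7) = 36.
Coefficient = C(9,7) · 4^7 = 36 · 16384 = 589824.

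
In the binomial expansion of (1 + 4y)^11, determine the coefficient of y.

44

The general term is C(11,j)·(1)^j·(4y)^(11-j); the y^1 term has j = 10.
C(11,10) = 11.
Coefficient = C(11,10) · 4^1 = 11 · 4 = 44.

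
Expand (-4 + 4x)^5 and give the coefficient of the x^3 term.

10240

The general term is C(5,j)·(-4)^j·(4x)^(5-j); the x^3 term has j = 2.
C(5,2) = 10.
Coefficient = C(5,2) · (-4)^2 · 4^3 = 10 · 16 · 64 = 10240.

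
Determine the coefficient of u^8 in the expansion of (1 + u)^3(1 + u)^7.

45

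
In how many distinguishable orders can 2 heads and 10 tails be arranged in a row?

66

Choose positions for the heads: C(12,2) = 66.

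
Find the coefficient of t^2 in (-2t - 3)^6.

The general term is C(6,j)·(-2t)^j·(-3)^(6-j); the t^2 term has j = 2.
C(6,2) = 15.
Coefficient = C(6,2) · (-2)^2 · (-3)^4 = 15 · 4 · 81 = 4860.

4860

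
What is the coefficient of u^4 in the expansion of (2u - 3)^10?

The general term is C(10,j)·(2u)^j·(-3)^(10-j); the u^4 term has j = 4.
C(10,4) = 210.
Coefficient = C(10,4) · 2^4 · (-3)^6 = 210 · 16 · 729 = 2449440.

2449440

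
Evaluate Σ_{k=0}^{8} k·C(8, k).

1024

Differentiating (1+x)^8 and setting x=1: Σ k·C(8,k) = 8·2^7 = 1024.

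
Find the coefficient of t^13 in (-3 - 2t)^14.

344064

The general term is C(14,j)·(-3)^j·(-2t)^(14-j); the t^13 term has j = 1.
C(14,1) = 14.
Coefficient = C(14,1) · (-3)^1 · (-2)^13 = 14 · (-3) · (-8192) = 344064.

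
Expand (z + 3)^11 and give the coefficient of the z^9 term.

495

The general term is C(11,j)·(z)^j·(3)^(11-j); the z^9 term has j = 9.
C(11,9) = 55.
Coefficient = C(11,9) · 3^2 = 55 · 9 = 495.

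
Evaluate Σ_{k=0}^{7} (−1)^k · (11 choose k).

The partial alternating sum Σ_{k=0}^{7} (−1)^k C(11,k) = (−1)^7 C(10,7) = -120.

-120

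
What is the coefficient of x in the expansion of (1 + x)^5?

5

The general term is C(5,j)·(1)^j·(x)^(5-j); the x^1 term has j = 4.
C(5,4) = 5.
Coefficient = C(5,4) = 5.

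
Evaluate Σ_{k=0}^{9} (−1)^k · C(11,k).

The partial alternating sum Σ_{k=0}^{9} (−1)^k C(11,k) = (−1)^9 C(10,9) = -10.

-10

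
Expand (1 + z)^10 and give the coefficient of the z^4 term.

The general term is C(10,j)·(1)^j·(z)^(10-j); the z^4 term has j = 6.
C(10,6) = 210.
Coefficient = C(10,6) = 210.

210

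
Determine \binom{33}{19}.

C(33,19) = C(33,14) by symmetry.
C(33,14) = (33·32·31·30·29·28·27·26·25·24·23·22·21·20) / 14! = 71382386874839040000 / 87178291200 = 818809200.

818809200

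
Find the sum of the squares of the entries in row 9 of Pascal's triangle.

48620

Σ C(9,j)² is the coefficient of x^9 in (1+x)^9(1+x)^9 = (1+x)^18, i.e. C(18,9) = 48620.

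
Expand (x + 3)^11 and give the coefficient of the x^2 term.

1082565

The general term is C(11,j)·(x)^j·(3)^(11-j); the x^2 term has j = 2.
C(11,2) = 55.
Coefficient = C(11,2) · 3^9 = 55 · 19683 = 1082565.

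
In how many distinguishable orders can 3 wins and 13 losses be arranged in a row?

560

Choose positions for the wins: C(16,3) = 560.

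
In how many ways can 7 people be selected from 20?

This is C(20,7) = 77520.

77520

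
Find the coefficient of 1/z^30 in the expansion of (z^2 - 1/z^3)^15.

General term: C(15,j)·(z^2)^j·(-1/z^3)^(15-j), with z-exponent 2j − 3(15−j) = 5j − 45.
Set 5j − 45 = -30: j = 3.
C(15,3) = 455; 1^3 = 1; (-1)^12 = 1.
Coefficient = 455 · 1 · 1 = 455.

455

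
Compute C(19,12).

C(19,12) = C(19,7) by symmetry.
C(19,7) = (19·18·17·16·15·14·13) / 7! = 253955520 / 5040 = 50388.

50388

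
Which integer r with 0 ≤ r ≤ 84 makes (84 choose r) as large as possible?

42

C(84,r) is maximized at r = 84/2 = 42.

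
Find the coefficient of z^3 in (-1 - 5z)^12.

The general term is C(12,j)·(-1)^j·(-5z)^(12-j); the z^3 term has j = 9.
C(12,9) = 220.
Coefficient = C(12,9) · (-1)^9 · (-5)^3 = 220 · (-1) · (-125) = 27500.

27500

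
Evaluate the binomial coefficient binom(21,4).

C(21,4) = (21·20·19·18) / 4! = 143640 / 24 = 5985.

5985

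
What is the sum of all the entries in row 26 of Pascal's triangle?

67108864

Setting x = 1 in (1+x)^26 gives Σ C(26,k) = 2^26 = 67108864.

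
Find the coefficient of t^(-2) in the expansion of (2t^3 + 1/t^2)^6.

60

General term: C(6,j)·(2t^3)^j·(1/t^2)^(6-j), with t-exponent 3j − 2(6−j) = 5j − 12.
Set 5j − 12 = -2: j = 2.
C(6,2) = 15; 2^2 = 4; 1^4 = 1.
Coefficient = 15 · 4 · 1 = 60.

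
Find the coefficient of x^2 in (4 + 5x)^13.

8178892800

The general term is C(13,j)·(4)^j·(5x)^(13-j); the x^2 term has j = 11.
C(13,11) = 78.
Coefficient = C(13,11) · 4^11 · 5^2 = 78 · 4194304 · 25 = 8178892800.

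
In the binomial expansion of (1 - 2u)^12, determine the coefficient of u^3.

The general term is C(12,j)·(1)^j·(-2u)^(12-j); the u^3 term has j = 9.
C(12,9) = 220.
Coefficient = C(12,9) · (-2)^3 = 220 · (-8) = -1760.

-1760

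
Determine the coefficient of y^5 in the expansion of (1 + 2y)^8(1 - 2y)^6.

Coefficient of y^5 = Σ_{j} C(8,j)·2^j·C(6,5-j)·(-2)^(5-j) for j from 0 to 5.
= (-192) + 3840 + (-17920) + 26880 + (-13440) + 1792 = 960.

960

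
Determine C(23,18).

C(23,18) = C(23,5) by symmetry.
C(23,5) = (23·22·21·20·19) / 5! = 4037880 / 120 = 33649.

33649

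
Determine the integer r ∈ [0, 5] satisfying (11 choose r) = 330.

C(11,r) increases on 0 ≤ r ≤ 5. C(11,3) = 165 and C(11,4) = 330, so r = 4.

4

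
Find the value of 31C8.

C(31,8) = (31·30·29·28·27·26·25·24) / 8! = 318073392000 / 40320 = 7888725.

7888725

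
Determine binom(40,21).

131282408400

C(40,21) = C(40,19) by symmetry.
C(40,19) = (40·39·38·37·36·35·34·33·32·31·30·29·28·27·26·25·24·23·22) / 19! = 15969861751731289590988800000 / 121645100408832000 = 131282408400.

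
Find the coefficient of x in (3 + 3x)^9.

177147

The general term is C(9,j)·(3)^j·(3x)^(9-j); the x^1 term has j = 8.
C(9,8) = 9.
Coefficient = C(9,8) · 3^8 · 3^1 = 9 · 6561 · 3 = 177147.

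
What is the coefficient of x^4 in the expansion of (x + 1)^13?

The general term is C(13,j)·(x)^j·(1)^(13-j); the x^4 term has j = 4.
C(13,4) = 715.
Coefficient = C(13,4) = 715.

715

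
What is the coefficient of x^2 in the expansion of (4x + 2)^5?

1280

The general term is C(5,j)·(4x)^j·(2)^(5-j); the x^2 term has j = 2.
C(5,2) = 10.
Coefficient = C(5,2) · 4^2 · 2^3 = 10 · 16 · 8 = 1280.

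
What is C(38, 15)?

15471286560

C(38,15) = (38·37·36·35·34·33·32·31·30·29·28·27·26·25·24) / 15! = 20231404874494894080000 / 1307674368000 = 15471286560.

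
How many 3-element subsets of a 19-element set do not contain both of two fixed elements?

All 3-subsets: C(19,3) = 969. Those containing both fixed elements: C(17,1) = 17.
969 − 17 = 952.

952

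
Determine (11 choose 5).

C(11,5) = (11·10·9·8·7) / 5! = 55440 / 120 = 462.

462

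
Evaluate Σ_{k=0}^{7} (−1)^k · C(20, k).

-50388

The partial alternating sum Σ_{k=0}^{7} (−1)^k C(20,k) = (−1)^7 C(19,7) = -50388.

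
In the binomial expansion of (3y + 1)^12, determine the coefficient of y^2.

594

The general term is C(12,j)·(3y)^j·(1)^(12-j); the y^2 term has j = 2.
C(12,2) = 66.
Coefficient = C(12,2) · 3^2 = 66 · 9 = 594.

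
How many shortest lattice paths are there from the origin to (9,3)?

220

Each path is a sequence of 12 steps with 9 rights: C(12,9) = 220.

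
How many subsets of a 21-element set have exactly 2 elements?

210

Choose the 2 positions: C(21,2) = 210.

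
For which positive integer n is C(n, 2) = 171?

19

n(n−1)/2 = 171 ⇒ n(n−1) = 342. Since 19·18 = 342, n = 19.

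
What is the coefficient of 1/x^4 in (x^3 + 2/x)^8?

General term: C(8,j)·(x^3)^j·(2/x)^(8-j), with x-exponent 3j − 1(8−j) = 4j − 8.
Set 4j − 8 = -4: j = 1.
C(8,1) = 8; 1^1 = 1; 2^7 = 128.
Coefficient = 8 · 1 · 128 = 1024.

1024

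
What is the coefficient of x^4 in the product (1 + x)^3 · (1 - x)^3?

3

Coefficient of x^4 = Σ_{j} C(3,j)·1^j·C(3,4-j)·(-1)^(4-j) for j from 1 to 3.
= (-3) + 9 + (-3) = 3.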